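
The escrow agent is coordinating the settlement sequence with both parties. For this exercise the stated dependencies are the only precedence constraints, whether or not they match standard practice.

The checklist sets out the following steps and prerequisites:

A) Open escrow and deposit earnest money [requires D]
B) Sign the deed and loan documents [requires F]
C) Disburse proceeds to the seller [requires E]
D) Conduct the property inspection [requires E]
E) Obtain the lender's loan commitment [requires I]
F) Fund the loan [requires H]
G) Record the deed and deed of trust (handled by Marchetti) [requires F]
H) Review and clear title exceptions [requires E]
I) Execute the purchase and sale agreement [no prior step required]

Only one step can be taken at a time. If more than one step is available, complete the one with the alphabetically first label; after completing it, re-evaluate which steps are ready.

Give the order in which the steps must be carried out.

I → E → C → D → A → H → F → B → G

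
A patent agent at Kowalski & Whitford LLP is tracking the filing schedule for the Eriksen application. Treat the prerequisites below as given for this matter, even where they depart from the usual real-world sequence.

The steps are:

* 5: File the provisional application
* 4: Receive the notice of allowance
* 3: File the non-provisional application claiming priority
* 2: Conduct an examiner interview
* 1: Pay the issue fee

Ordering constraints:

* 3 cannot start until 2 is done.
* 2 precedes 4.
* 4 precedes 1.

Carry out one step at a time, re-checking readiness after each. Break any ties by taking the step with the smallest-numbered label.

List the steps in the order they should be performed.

2 3 4 1 5

Nothing is required for 2 and 5. 2 has the earlier label → 2 first.
Now 3, 4 and 5 have their prerequisites met. 3 has the earlier label, so 3 next.
4 and 5 are both available; 4 has the earlier label → 4.
1 now also ready, so the ready set is {1, 5}; 1 has the earlier label → 1.
That leaves 5 as the only ready step → 5.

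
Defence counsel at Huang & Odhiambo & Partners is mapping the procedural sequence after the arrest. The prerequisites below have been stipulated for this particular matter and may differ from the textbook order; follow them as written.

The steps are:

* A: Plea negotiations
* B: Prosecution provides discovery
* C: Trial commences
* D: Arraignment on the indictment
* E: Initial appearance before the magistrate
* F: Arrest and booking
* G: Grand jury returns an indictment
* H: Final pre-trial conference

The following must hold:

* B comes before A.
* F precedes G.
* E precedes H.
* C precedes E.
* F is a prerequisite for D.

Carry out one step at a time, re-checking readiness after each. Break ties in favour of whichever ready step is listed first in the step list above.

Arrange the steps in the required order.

Nothing is required for B, C and F. B is listed earlier → B first.
A, C and F are all available; A is listed earlier → A.
Now C and F have their prerequisites met. C is listed earlier, so C next.
E now also ready, so the ready set is {E, F}; E is listed earlier → E.
H now also ready, so the ready set is {F, H}; F is listed earlier → F.
D and G now also ready, so the ready set is {D, G, H}; D is listed earlier → D.
Now G and H have their prerequisites met. G is listed earlier, so G next.
Next only H has its prerequisites met → H.

B A C E F D G H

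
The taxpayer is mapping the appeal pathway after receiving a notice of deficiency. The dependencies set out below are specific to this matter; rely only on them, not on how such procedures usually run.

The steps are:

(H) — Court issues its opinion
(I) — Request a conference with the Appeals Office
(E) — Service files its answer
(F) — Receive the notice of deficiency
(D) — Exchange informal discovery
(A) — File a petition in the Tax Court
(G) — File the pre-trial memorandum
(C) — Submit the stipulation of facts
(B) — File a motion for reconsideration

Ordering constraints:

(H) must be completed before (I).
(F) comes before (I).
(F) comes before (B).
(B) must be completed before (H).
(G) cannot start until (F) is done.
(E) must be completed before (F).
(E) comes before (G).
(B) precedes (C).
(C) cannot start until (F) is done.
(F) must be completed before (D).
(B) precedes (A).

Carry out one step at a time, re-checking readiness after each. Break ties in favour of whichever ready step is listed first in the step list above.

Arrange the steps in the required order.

(E), (F), (D), (G), (B), (H), (I), (A), (C)

(E) is the only step with nothing outstanding, so it goes first.
Next only (F) has its prerequisites met → (F).
Now (D), (G) and (B) have their prerequisites met. (D) is listed earlier, so (D) next.
(G) and (B) are both available; (G) is listed earlier → (G).
That leaves (B) as the only ready step → (B).
(H), (A) and (C) are all available; (H) is listed earlier → (H).
(I), (A) and (C) are all available; (I) is listed earlier → (I).
Now (A) and (C) have their prerequisites met. (A) is listed earlier, so (A) next.
Next only (C) has its prerequisites met → (C).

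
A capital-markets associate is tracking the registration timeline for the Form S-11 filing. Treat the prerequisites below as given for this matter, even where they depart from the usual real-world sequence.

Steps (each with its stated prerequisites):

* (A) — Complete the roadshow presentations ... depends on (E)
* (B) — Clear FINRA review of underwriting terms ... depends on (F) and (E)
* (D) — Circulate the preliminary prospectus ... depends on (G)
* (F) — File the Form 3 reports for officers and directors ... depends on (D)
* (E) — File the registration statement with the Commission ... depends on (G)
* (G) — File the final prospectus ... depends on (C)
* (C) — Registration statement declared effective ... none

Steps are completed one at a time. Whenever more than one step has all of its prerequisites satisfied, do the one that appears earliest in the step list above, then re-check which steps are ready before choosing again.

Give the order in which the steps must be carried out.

(C), (G), (D), (F), (E), (A), (B)

Only (C) has no prerequisites, so it is first.
That leaves (G) as the only ready step → (G).
Ready: (D) and (E). (D) is listed earlier → (D).
(F) now also ready, so the ready set is {(F), (E)}; (F) is listed earlier → (F).
That leaves (E) as the only ready step → (E).
Now (A) and (B) have their prerequisites met. (A) is listed earlier, so (A) next.
(B) is the only step now ready → (B).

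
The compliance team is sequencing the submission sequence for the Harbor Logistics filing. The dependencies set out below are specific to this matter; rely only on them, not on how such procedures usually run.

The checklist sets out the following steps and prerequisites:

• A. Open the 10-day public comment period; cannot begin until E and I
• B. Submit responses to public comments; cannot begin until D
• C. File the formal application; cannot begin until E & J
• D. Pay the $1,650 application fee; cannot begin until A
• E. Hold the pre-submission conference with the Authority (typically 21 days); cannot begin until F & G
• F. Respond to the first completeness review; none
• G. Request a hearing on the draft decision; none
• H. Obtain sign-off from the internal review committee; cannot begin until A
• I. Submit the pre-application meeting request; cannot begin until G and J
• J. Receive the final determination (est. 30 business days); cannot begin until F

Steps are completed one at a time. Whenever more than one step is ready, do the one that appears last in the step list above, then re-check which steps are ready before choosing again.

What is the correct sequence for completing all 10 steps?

G and F have no prerequisites; G is listed later, so G is first.
F is the only step now ready → F.
Ready: J and E. J is listed later → J.
I now also ready, so the ready set is {I, E}; I is listed later → I.
E needed G and F, now all done → E.
C and A are both available; C is listed later → C.
A needed I and E, now all done → A.
Ready: H and D. H is listed later → H.
D is the only step now ready → D.
That leaves B as the only ready step → B.

G, F, J, I, E, C, A, H, D, B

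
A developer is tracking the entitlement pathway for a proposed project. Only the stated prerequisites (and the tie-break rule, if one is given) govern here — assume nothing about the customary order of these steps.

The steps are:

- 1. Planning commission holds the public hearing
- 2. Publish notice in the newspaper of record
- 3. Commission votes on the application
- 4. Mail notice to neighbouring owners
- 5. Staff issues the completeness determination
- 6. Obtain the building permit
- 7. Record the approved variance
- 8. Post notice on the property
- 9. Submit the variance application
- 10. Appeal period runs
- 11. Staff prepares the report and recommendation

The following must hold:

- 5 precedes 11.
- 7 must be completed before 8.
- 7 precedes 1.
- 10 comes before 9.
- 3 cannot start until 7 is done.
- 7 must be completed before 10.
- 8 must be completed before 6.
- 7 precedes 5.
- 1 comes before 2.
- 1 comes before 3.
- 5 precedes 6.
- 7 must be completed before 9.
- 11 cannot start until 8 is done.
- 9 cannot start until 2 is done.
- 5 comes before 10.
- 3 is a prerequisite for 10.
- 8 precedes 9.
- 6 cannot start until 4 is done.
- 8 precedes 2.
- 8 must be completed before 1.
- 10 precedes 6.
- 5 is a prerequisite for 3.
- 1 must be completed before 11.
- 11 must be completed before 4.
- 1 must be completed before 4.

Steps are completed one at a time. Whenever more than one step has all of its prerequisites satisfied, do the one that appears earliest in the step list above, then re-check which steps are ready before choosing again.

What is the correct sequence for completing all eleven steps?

Only 7 has no prerequisites, so it is first.
Ready: 5 and 8. 5 is listed earlier → 5.
Next only 8 has its prerequisites met → 8.
1 needed 7 and 8, now all done → 1.
Ready: 2, 3 and 11. 2 is listed earlier → 2.
Now 3 and 11 have their prerequisites met. 3 is listed earlier, so 3 next.
Now 10 and 11 have their prerequisites met. 10 is listed earlier, so 10 next.
9 and 11 are both available; 9 is listed earlier → 9.
11 needed 1, 5 and 8, now all done → 11.
That leaves 4 as the only ready step → 4.
6 is the only step now ready → 6.

7, 5, 8, 1, 2, 3, 10, 9, 11, 4, 6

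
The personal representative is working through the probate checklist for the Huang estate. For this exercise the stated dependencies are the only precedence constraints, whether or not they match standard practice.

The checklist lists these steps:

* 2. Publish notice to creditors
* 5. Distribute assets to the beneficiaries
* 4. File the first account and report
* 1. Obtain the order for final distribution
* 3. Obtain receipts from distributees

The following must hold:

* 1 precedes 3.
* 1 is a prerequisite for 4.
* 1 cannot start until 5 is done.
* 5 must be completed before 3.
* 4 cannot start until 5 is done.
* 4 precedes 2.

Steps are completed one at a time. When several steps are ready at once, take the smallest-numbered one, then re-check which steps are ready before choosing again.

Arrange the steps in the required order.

5 → 1 → 3 → 4 → 2

Only 5 has no prerequisites, so it is first.
1 needed 5, now all done → 1.
3 and 4 are both available; 3 has the earlier label → 3.
4 needed 1 and 5, now all done → 4.
Next only 2 has its prerequisites met → 2.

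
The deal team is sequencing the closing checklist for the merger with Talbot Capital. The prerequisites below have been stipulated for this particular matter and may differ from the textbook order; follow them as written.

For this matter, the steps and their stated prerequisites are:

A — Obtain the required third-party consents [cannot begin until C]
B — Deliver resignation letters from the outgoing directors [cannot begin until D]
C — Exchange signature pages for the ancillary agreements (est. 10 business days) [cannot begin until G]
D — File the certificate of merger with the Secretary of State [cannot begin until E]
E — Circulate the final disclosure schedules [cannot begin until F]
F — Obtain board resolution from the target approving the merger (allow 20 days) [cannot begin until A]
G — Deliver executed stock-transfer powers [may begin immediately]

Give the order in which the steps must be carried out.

G, C, A, F, E, D, B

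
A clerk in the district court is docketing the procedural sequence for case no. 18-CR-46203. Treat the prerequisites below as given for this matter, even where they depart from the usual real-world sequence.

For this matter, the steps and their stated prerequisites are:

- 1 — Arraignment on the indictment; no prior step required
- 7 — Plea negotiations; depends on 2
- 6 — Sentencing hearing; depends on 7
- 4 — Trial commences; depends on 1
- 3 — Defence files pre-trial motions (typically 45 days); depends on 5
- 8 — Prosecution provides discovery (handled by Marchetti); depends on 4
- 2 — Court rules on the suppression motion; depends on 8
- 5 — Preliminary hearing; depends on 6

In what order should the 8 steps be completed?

Only 1 has no prerequisites, so it is first.
Next only 4 has its prerequisites met → 4.
8 needed 4, now all done → 8.
Next only 2 has its prerequisites met → 2.
That leaves 7 as the only ready step → 7.
6 is the only step now ready → 6.
5 needed 6, now all done → 5.
3 needed 5, now all done → 3.

1 → 4 → 8 → 2 → 7 → 6 → 5 → 3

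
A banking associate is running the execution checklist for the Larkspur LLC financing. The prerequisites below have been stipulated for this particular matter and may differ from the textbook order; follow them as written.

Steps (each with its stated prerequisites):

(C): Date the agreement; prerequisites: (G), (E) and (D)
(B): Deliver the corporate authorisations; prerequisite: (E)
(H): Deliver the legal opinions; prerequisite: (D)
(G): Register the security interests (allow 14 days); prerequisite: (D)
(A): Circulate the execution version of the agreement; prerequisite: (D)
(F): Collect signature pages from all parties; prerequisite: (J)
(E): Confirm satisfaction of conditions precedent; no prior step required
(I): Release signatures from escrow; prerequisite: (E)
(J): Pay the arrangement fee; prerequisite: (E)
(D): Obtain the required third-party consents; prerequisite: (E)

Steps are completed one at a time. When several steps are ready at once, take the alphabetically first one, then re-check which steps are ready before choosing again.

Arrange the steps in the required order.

(E) → (B) → (D) → (A) → (G) → (C) → (H) → (I) → (J) → (F)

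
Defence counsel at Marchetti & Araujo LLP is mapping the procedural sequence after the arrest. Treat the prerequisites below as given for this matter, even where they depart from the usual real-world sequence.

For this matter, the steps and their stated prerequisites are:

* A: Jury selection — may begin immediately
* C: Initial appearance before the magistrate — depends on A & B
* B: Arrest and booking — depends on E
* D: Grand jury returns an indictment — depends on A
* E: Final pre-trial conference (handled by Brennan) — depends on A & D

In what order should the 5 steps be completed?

A is the only step with nothing outstanding, so it goes first.
That leaves D as the only ready step → D.
That leaves E as the only ready step → E.
Next only B has its prerequisites met → B.
Next only C has its prerequisites met → C.

A, D, E, B, C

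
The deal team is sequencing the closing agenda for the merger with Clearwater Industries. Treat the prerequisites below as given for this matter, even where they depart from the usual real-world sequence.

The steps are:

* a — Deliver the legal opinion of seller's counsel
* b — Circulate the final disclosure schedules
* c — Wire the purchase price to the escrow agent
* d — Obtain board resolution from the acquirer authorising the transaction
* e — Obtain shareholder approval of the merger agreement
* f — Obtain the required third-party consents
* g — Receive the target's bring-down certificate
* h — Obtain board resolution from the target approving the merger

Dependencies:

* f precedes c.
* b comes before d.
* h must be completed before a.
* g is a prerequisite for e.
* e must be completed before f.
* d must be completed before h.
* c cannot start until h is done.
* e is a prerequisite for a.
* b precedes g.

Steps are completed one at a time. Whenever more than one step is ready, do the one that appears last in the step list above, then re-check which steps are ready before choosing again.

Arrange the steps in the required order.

b has no prerequisites → b first.
Now g and d have their prerequisites met. g is listed later, so g next.
e and d are both available; e is listed later → e.
f now also ready, so the ready set is {f, d}; f is listed later → f.
d is the only step now ready → d.
That leaves h as the only ready step → h.
c and a are both available; c is listed later → c.
Next only a has its prerequisites met → a.

b → g → e → f → d → h → c → a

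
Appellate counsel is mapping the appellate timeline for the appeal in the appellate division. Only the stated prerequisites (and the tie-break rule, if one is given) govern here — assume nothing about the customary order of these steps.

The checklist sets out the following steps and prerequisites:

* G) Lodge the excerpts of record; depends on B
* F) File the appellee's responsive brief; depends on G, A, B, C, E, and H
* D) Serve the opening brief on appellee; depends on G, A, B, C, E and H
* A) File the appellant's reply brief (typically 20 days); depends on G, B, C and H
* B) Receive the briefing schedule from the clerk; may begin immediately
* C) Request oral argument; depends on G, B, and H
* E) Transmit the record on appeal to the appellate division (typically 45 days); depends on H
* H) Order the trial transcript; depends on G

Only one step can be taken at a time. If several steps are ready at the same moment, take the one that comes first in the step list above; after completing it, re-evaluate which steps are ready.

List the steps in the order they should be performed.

B G H C A E F D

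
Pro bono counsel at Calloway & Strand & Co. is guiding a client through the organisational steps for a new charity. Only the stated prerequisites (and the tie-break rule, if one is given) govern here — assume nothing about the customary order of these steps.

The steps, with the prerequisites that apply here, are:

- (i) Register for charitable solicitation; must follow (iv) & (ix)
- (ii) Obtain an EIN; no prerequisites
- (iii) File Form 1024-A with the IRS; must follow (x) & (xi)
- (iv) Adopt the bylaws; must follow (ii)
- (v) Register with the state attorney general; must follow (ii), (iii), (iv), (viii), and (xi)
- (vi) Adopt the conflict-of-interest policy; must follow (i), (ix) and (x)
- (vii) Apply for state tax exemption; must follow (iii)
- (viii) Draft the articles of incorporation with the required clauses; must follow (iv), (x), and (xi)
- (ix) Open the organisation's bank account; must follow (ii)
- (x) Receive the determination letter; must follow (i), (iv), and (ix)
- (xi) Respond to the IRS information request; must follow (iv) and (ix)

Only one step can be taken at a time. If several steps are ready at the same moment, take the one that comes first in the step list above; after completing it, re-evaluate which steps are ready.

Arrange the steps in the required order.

(ii), (iv), (ix), (i), (x), (vi), (xi), (iii), (vii), (viii), (v)

(ii) has no prerequisites → (ii) first.
(iv) and (ix) are both available; (iv) is listed earlier → (iv).
(ix) is the only step now ready → (ix).
(i) and (xi) are both available; (i) is listed earlier → (i).
Ready: (x) and (xi). (x) is listed earlier → (x).
Ready: (vi) and (xi). (vi) is listed earlier → (vi).
(xi) is the only step now ready → (xi).
Now (iii) and (viii) have their prerequisites met. (iii) is listed earlier, so (iii) next.
(vii) now also ready, so the ready set is {(vii), (viii)}; (vii) is listed earlier → (vii).
That leaves (viii) as the only ready step → (viii).
(v) needed (ii), (iii), (iv), (viii) and (xi), now all done → (v).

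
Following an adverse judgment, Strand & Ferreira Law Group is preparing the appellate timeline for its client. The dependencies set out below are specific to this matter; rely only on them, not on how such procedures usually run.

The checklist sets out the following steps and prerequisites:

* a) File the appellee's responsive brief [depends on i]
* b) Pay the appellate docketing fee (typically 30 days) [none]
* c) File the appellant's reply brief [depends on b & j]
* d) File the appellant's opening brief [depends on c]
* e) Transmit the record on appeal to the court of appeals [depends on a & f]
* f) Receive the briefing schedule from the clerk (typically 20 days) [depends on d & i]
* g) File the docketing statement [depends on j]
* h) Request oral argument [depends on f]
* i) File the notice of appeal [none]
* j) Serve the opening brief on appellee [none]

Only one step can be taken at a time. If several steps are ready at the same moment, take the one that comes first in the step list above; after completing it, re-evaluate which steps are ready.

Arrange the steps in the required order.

b, i and j have no prerequisites; b is listed earlier, so b is first.
Now i and j have their prerequisites met. i is listed earlier, so i next.
a now also ready, so the ready set is {a, j}; a is listed earlier → a.
That leaves j as the only ready step → j.
Ready: c and g. c is listed earlier → c.
Now d and g have their prerequisites met. d is listed earlier, so d next.
Ready: f and g. f is listed earlier → f.
e and h now also ready, so the ready set is {e, g, h}; e is listed earlier → e.
g and h are both available; g is listed earlier → g.
h needed f, now all done → h.

b → i → a → j → c → d → f → e → g → h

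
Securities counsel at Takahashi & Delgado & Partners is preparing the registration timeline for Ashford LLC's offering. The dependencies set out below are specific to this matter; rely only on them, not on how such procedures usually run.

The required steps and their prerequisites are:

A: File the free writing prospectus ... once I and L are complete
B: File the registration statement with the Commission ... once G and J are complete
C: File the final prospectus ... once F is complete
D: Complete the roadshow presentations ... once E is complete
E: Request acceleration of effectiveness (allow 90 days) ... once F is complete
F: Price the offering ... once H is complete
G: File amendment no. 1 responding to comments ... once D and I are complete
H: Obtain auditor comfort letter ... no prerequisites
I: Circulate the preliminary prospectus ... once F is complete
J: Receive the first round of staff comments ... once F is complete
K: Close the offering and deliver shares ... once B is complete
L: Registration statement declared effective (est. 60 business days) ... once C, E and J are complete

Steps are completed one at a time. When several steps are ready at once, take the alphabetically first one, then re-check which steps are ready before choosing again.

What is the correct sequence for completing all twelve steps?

H, F, C, E, D, I, G, J, B, K, L, A

H is the only step with nothing outstanding, so it goes first.
F is the only step now ready → F.
C, E, I and J are all available; C has the earlier label → C.
E, I and J are all available; E has the earlier label → E.
D now also ready, so the ready set is {D, I, J}; D has the earlier label → D.
Now I and J have their prerequisites met. I has the earlier label, so I next.
Ready: G and J. G has the earlier label → G.
J is the only step now ready → J.
Now B and L have their prerequisites met. B has the earlier label, so B next.
K and L are both available; K has the earlier label → K.
That leaves L as the only ready step → L.
Next only A has its prerequisites met → A.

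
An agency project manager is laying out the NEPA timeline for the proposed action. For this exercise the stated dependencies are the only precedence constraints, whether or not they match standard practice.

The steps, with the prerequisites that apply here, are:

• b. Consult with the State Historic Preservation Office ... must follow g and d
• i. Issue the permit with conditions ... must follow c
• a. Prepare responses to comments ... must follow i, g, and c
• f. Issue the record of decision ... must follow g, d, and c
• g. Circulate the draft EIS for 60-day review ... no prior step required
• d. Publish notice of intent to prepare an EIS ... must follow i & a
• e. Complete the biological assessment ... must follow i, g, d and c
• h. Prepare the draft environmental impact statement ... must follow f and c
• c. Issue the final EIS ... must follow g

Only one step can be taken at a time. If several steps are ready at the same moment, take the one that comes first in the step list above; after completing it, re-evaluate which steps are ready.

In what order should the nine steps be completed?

Only g has no prerequisites, so it is first.
c needed g, now all done → c.
Next only i has its prerequisites met → i.
a is the only step now ready → a.
d needed i and a, now all done → d.
Ready: b, f and e. b is listed earlier → b.
f and e are both available; f is listed earlier → f.
h now also ready, so the ready set is {e, h}; e is listed earlier → e.
h needed f and c, now all done → h.

g → c → i → a → d → b → f → e → h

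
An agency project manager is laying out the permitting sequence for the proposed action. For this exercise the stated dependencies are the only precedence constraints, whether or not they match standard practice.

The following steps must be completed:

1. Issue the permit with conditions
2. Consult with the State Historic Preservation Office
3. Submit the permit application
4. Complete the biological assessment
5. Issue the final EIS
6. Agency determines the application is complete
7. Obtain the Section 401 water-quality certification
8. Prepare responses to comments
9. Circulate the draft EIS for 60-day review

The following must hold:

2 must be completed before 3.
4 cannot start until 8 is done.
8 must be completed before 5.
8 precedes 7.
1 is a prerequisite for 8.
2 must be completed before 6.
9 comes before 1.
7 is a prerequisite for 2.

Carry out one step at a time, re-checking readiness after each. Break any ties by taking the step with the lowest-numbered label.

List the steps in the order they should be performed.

9, 1, 8, 4, 5, 7, 2, 3, 6

Only 9 has no prerequisites, so it is first.
1 is the only step now ready → 1.
8 needed 1, now all done → 8.
4, 5 and 7 are all available; 4 has the earlier label → 4.
Ready: 5 and 7. 5 has the earlier label → 5.
7 needed 8, now all done → 7.
2 needed 7, now all done → 2.
3 and 6 are both available; 3 has the earlier label → 3.
6 is the only step now ready → 6.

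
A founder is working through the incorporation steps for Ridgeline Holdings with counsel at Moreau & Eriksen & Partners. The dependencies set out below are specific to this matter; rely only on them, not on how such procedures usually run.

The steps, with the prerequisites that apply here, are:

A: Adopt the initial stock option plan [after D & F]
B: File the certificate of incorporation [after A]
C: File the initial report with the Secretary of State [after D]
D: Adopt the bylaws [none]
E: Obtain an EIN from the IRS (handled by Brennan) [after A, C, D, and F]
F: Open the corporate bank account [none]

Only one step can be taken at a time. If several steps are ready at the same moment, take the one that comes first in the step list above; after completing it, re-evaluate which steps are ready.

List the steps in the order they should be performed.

D, C, F, A, B, E

D and F have no prerequisites; D is listed earlier, so D is first.
C now also ready, so the ready set is {C, F}; C is listed earlier → C.
Next only F has its prerequisites met → F.
A needed D and F, now all done → A.
Now B and E have their prerequisites met. B is listed earlier, so B next.
E needed A, C, D and F, now all done → E.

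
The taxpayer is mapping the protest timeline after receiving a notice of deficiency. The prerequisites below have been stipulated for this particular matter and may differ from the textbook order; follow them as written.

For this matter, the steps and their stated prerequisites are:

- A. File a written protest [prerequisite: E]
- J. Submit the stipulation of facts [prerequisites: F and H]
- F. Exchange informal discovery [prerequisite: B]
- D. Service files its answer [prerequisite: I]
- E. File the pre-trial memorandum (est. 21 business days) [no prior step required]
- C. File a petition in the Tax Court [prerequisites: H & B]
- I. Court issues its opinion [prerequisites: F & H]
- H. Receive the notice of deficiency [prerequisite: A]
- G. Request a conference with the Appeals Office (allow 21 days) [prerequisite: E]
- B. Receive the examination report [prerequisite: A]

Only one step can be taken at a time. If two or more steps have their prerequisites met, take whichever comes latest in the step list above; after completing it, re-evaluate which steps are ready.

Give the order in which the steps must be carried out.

E is the only step with nothing outstanding, so it goes first.
Now G and A have their prerequisites met. G is listed later, so G next.
Next only A has its prerequisites met → A.
B and H are both available; B is listed later → B.
F now also ready, so the ready set is {H, F}; H is listed later → H.
C now also ready, so the ready set is {C, F}; C is listed later → C.
F needed B, now all done → F.
Now I and J have their prerequisites met. I is listed later, so I next.
D now also ready, so the ready set is {D, J}; D is listed later → D.
J needed H and F, now all done → J.

E → G → A → B → H → C → F → I → D → J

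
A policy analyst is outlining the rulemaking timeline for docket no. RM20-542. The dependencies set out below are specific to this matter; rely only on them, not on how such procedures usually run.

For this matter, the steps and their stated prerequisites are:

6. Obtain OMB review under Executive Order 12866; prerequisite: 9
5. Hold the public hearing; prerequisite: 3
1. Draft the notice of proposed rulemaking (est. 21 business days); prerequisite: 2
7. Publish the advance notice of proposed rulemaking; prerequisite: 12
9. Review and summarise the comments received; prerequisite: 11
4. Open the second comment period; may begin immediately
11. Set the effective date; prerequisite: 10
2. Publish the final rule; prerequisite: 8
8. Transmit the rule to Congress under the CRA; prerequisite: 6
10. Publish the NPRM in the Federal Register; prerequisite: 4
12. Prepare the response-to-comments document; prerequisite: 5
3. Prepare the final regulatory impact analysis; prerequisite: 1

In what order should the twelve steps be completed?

4, 10, 11, 9, 6, 8, 2, 1, 3, 5, 12, 7

4 has no prerequisites → 4 first.
10 is the only step now ready → 10.
11 needed 10, now all done → 11.
Next only 9 has its prerequisites met → 9.
That leaves 6 as the only ready step → 6.
Next only 8 has its prerequisites met → 8.
2 is the only step now ready → 2.
1 is the only step now ready → 1.
That leaves 3 as the only ready step → 3.
5 needed 3, now all done → 5.
That leaves 12 as the only ready step → 12.
That leaves 7 as the only ready step → 7.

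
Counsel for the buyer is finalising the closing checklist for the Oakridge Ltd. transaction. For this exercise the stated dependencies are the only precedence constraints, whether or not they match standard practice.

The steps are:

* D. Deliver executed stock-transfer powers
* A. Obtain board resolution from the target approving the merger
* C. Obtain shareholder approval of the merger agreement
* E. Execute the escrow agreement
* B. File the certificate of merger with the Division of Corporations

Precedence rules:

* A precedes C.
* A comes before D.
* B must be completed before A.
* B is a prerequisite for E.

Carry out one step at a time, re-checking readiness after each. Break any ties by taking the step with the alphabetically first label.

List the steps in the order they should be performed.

B A C D E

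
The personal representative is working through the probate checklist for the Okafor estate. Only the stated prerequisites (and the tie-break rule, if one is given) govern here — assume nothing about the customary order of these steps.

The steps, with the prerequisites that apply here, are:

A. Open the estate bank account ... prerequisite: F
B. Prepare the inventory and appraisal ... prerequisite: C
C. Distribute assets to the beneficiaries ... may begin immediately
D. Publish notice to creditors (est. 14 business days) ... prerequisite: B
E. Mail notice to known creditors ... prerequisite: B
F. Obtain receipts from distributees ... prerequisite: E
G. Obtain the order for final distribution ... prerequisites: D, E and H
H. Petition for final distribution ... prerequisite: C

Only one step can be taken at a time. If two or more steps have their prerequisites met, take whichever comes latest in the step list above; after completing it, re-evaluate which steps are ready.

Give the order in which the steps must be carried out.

C, H, B, E, F, D, G, A

C has no prerequisites → C first.
H and B are both available; H is listed later → H.
B needed C, now all done → B.
Ready: E and D. E is listed later → E.
Now F and D have their prerequisites met. F is listed later, so F next.
Now D and A have their prerequisites met. D is listed later, so D next.
Now G and A have their prerequisites met. G is listed later, so G next.
Next only A has its prerequisites met → A.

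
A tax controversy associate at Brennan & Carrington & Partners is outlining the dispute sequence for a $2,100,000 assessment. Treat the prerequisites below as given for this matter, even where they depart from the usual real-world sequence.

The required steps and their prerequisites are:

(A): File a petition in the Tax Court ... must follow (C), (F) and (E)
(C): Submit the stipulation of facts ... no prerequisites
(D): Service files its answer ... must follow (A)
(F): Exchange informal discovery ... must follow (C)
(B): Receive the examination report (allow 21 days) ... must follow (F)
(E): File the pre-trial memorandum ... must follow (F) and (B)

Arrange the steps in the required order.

(C), (F), (B), (E), (A), (D)

(C) is the only step with nothing outstanding, so it goes first.
(F) needed (C), now all done → (F).
(B) needed (F), now all done → (B).
That leaves (E) as the only ready step → (E).
(A) is the only step now ready → (A).
That leaves (D) as the only ready step → (D).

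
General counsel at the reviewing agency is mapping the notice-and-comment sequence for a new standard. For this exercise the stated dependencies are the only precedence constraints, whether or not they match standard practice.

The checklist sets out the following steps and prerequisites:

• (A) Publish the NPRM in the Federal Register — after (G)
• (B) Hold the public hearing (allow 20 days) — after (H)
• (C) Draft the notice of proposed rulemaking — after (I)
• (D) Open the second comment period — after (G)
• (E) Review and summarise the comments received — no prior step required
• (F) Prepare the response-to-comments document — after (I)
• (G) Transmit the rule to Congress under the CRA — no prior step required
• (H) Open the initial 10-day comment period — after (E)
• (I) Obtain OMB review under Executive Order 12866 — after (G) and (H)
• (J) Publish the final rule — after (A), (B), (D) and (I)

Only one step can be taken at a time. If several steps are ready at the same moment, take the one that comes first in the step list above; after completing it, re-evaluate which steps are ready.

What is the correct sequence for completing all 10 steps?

(E), (G), (A), (D), (H), (B), (I), (C), (F), (J)

Nothing is required for (E) and (G). (E) is listed earlier → (E) first.
(H) now also ready, so the ready set is {(G), (H)}; (G) is listed earlier → (G).
Ready: (A), (D) and (H). (A) is listed earlier → (A).
Now (D) and (H) have their prerequisites met. (D) is listed earlier, so (D) next.
(H) needed (E), now all done → (H).
Now (B) and (I) have their prerequisites met. (B) is listed earlier, so (B) next.
(I) needed (G) and (H), now all done → (I).
Now (C), (F) and (J) have their prerequisites met. (C) is listed earlier, so (C) next.
Now (F) and (J) have their prerequisites met. (F) is listed earlier, so (F) next.
That leaves (J) as the only ready step → (J).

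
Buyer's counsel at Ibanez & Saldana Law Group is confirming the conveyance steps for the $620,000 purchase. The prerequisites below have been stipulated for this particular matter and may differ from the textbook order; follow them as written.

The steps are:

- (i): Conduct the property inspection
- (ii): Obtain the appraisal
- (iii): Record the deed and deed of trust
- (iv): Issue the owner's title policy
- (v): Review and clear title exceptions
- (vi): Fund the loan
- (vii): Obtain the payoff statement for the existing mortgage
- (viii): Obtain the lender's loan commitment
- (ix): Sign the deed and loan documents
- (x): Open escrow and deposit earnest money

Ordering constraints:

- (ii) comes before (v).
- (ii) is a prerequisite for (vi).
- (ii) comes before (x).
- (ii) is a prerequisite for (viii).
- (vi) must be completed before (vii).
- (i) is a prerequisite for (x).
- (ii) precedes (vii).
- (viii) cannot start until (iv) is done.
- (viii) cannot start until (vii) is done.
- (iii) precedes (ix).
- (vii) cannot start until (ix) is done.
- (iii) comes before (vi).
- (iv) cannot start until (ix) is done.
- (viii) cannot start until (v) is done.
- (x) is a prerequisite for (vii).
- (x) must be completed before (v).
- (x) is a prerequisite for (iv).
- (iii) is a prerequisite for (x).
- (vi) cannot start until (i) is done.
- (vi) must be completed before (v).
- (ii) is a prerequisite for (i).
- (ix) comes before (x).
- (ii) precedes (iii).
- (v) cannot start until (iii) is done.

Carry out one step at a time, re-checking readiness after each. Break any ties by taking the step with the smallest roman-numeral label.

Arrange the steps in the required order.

(ii) (i) (iii) (vi) (ix) (x) (iv) (v) (vii) (viii)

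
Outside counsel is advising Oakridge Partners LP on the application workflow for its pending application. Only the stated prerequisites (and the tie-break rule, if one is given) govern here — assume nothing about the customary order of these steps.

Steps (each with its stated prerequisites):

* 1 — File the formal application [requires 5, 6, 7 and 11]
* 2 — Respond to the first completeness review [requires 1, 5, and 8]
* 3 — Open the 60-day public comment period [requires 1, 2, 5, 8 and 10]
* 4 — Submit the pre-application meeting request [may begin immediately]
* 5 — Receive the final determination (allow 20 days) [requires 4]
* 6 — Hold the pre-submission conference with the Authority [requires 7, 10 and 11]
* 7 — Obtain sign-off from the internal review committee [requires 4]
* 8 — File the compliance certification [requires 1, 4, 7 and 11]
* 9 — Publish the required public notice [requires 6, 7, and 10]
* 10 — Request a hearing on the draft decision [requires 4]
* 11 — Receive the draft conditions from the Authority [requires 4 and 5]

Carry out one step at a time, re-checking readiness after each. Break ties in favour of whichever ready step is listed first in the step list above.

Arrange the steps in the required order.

4 5 7 10 11 6 1 8 2 3 9

4 has no prerequisites → 4 first.
5, 7 and 10 are all available; 5 is listed earlier → 5.
Now 7, 10 and 11 have their prerequisites met. 7 is listed earlier, so 7 next.
10 and 11 are both available; 10 is listed earlier → 10.
11 is the only step now ready → 11.
6 needed 7, 10 and 11, now all done → 6.
1 and 9 are both available; 1 is listed earlier → 1.
8 and 9 are both available; 8 is listed earlier → 8.
Ready: 2 and 9. 2 is listed earlier → 2.
Now 3 and 9 have their prerequisites met. 3 is listed earlier, so 3 next.
Next only 9 has its prerequisites met → 9.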